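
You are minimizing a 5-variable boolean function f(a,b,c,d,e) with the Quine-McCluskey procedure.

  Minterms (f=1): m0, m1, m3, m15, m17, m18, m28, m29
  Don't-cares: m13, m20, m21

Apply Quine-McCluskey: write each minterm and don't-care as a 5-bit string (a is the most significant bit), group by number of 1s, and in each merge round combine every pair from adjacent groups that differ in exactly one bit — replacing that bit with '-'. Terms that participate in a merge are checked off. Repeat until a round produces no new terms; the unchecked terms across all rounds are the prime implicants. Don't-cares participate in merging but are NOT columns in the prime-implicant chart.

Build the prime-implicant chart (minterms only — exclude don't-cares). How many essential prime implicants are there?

Round 0: 00000✓ 00001✓ 00011✓ 01101✓ 01111✓ 10001✓ 10010 10100✓ 10101✓ 11100✓ 11101✓
Round 1: -0001 -1101 000-1 0000- 011-1 1-100✓ 1-101✓ 10-01 1010-✓ 1110-✓
Round 2: 1-10-
PIs = {-0001, -1101, 000-1, 0000-, 011-1, 1-10-, 10-01, 10010}
Coverage chart:
  m0: 0000- ←essential
  m1: -0001,000-1,0000-
  m3: 000-1 ←essential
  m15: 011-1 ←essential
  m17: -0001,10-01
  m18: 10010 ←essential
  m28: 1-10- ←essential
  m29: -1101,1-10-
Essential: 000-1, 0000-, 011-1, 1-10-, 10010

5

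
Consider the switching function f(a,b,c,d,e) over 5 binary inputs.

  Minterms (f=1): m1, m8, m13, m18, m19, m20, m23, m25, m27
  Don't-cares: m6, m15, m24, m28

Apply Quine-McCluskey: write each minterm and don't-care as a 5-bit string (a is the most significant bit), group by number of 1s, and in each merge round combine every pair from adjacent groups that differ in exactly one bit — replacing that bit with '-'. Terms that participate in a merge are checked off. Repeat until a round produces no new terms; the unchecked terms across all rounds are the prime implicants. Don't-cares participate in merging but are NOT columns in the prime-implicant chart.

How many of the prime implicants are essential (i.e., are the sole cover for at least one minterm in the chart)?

6

Round 0: 00001 00110 01000✓ 01101✓ 01111✓ 10010✓ 10011✓ 10100✓ 10111✓ 11000✓ 11001✓ 11011✓ 11100✓
Round 1: -1000 011-1 1-011 1-100 10-11 1001- 11-00 110-1 1100-
PIs = {-1000, 00001, 00110, 011-1, 1-011, 1-100, 10-11, 1001-, 11-00, 110-1, 1100-}
Coverage chart:
  m1: 00001 ←essential
  m8: -1000 ←essential
  m13: 011-1 ←essential
  m18: 1001- ←essential
  m19: 1-011,10-11,1001-
  m20: 1-100 ←essential
  m23: 10-11 ←essential
  m25: 110-1,1100-
  m27: 1-011,110-1
Essential: -1000, 00001, 011-1, 1-100, 10-11, 1001-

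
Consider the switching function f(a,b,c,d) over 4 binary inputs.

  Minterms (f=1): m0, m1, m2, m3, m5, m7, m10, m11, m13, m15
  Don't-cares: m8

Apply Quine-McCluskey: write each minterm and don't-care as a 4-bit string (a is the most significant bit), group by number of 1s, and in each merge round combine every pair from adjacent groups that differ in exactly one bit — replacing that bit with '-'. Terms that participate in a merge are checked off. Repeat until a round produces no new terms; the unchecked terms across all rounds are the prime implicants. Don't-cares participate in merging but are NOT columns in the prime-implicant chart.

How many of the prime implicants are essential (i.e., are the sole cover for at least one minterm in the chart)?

size-2^0 implicants → 0000(✓)  0001(✓)  0010(✓)  0011(✓)  0101(✓)  0111(✓)  1000(✓)  1010(✓)  1011(✓)  1101(✓)  1111(✓)
size-2^1 implicants → -000(✓)  -010(✓)  -011(✓)  -101(✓)  -111(✓)  0-01(✓)  0-11(✓)  00-0(✓)  00-1(✓)  000-(✓)  001-(✓)  01-1(✓)  1-11(✓)  10-0(✓)  101-(✓)  11-1(✓)
size-2^2 implicants → --11  -0-0  -01-  -1-1  0--1  00--
Unchecked terms (primes): --11, -0-0, -01-, -1-1, 0--1, 00--
Minterm coverage:
  m0 ⊆ -0-0,00--
  m1 ⊆ 0--1,00--
  m2 ⊆ -0-0,-01-,00--
  m3 ⊆ --11,-01-,0--1,00--
  m5 ⊆ -1-1,0--1
  m7 ⊆ --11,-1-1,0--1
  m10 ⊆ -0-0,-01-
  m11 ⊆ --11,-01-
  m13 ⊆ -1-1 [E]
  m15 ⊆ --11,-1-1
E = {-1-1}

1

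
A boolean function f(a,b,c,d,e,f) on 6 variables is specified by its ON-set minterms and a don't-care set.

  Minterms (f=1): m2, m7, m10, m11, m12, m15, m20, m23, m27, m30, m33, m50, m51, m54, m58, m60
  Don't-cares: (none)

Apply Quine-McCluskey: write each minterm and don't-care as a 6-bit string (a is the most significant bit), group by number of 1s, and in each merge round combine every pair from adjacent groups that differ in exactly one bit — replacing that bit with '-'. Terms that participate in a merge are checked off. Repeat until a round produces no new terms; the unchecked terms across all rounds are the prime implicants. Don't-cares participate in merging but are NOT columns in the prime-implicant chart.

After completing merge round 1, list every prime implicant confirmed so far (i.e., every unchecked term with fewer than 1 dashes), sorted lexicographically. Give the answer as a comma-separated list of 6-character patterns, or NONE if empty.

001100, 010100, 011110, 100001, 111100

size-2^0 implicants → 000010(✓)  000111(✓)  001010(✓)  001011(✓)  001100  001111(✓)  010100  010111(✓)  011011(✓)  011110  100001  110010(✓)  110011(✓)  110110(✓)  111010(✓)  111100
size-2^1 implicants → 0-0111  0-1011  00-010  00-111  001-11  00101-  11-010  110-10  11001-
Unchecked terms (primes): 0-0111, 0-1011, 00-010, 00-111, 001-11, 00101-, 001100, 010100, 011110, 100001, 11-010, 110-10, 11001-, 111100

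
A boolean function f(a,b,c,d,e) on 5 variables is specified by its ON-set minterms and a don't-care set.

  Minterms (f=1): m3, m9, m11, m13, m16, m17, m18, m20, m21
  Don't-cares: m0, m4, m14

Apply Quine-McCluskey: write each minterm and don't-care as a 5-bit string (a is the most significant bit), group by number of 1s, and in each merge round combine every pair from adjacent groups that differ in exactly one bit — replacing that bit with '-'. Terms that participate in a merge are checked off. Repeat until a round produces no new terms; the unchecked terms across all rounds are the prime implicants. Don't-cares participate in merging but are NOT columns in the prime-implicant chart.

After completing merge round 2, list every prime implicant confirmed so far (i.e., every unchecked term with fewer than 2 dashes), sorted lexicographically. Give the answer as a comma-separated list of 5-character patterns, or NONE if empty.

size-2^0 implicants → 00000(✓)  00011(✓)  00100(✓)  01001(✓)  01011(✓)  01101(✓)  01110  10000(✓)  10001(✓)  10010(✓)  10100(✓)  10101(✓)
size-2^1 implicants → -0000(✓)  -0100(✓)  0-011  00-00(✓)  01-01  010-1  10-00(✓)  10-01(✓)  100-0  1000-(✓)  1010-(✓)
size-2^2 implicants → -0-00  10-0-
Unchecked terms (primes): -0-00, 0-011, 01-01, 010-1, 01110, 10-0-, 100-0

0-011, 01-01, 010-1, 01110, 100-0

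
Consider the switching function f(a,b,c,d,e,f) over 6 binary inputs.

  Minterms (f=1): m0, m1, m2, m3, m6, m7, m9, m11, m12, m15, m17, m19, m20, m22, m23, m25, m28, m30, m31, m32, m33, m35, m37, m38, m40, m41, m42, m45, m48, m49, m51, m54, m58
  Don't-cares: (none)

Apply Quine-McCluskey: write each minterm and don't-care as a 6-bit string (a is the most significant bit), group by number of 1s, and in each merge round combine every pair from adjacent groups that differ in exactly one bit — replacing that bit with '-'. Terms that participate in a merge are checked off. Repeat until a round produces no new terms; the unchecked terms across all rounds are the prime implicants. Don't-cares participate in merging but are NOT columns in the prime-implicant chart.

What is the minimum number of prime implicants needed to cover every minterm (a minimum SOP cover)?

12

[col 0] 000000*, 000001*, 000010*, 000011*, 000110*, 000111*, 001001*, 001011*, 001100*, 001111*, 010001*, 010011*, 010100*, 010110*, 010111*, 011001*, 011100*, 011110*, 011111*, 100000*, 100001*, 100011*, 100101*, 100110*, 101000*, 101001*, 101010*, 101101*, 110000*, 110001*, 110011*, 110110*, 111010*
[col 1] -00000*, -00001*, -00011*, -00110*, -01001*, -10001*, -10011*, -10110*, 0-0001*, 0-0011*, 0-0110*, 0-0111*, 0-1001*, 0-1100, 0-1111*, 00-001*, 00-011*, 00-111*, 000-10*, 000-11*, 0000-0*, 0000-1*, 00000-*, 00001-*, 00011-*, 001-11*, 0010-1*, 01-001*, 01-100*, 01-110*, 01-111*, 010-11*, 0100-1*, 0101-0*, 01011-*, 0111-0*, 01111-*, 1-0000*, 1-0001*, 1-0011*, 1-0110*, 1-1010, 10-000*, 10-001*, 10-101*, 100-01*, 1000-1*, 10000-*, 101-01*, 1010-0, 10100-*, 1100-1*, 11000-*
[col 2] --0001*, --0011*, --0110, -0-001, -000-1*, -0000-, -100-1*, 0--001, 0--111, 0-0-11, 0-00-1*, 0-011-, 00--11, 00-0-1, 000-1-, 0000--, 01-1-0, 01-11-, 1-00-1*, 1-000-, 10--01, 10-00-
[col 3] --00-1
Prime implicants: --00-1, --0110, -0-001, -0000-, 0--001, 0--111, 0-0-11, 0-011-, 0-1100, 00--11, 00-0-1, 000-1-, 0000--, 01-1-0, 01-11-, 1-000-, 1-1010, 10--01, 10-00-, 1010-0
PI chart (minterm → PIs covering it):
  0 | -0000-,0000--
  1 | --00-1,-0-001,-0000-,0--001,00-0-1,0000--
  2 | 000-1-,0000--
  3 | --00-1,0-0-11,00--11,00-0-1,000-1-,0000--
  6 | --0110,0-011-,000-1-
  7 | 0--111,0-0-11,0-011-,00--11,000-1-
  9 | -0-001,0--001,00-0-1
  11 | 00--11,00-0-1
  12 | 0-1100  (sole → essential)
  15 | 0--111,00--11
  17 | --00-1,0--001
  19 | --00-1,0-0-11
  20 | 01-1-0  (sole → essential)
  22 | --0110,0-011-,01-1-0,01-11-
  23 | 0--111,0-0-11,0-011-,01-11-
  25 | 0--001  (sole → essential)
  28 | 0-1100,01-1-0
  30 | 01-1-0,01-11-
  31 | 0--111,01-11-
  32 | -0000-,1-000-,10-00-
  33 | --00-1,-0-001,-0000-,1-000-,10--01,10-00-
  35 | --00-1  (sole → essential)
  37 | 10--01  (sole → essential)
  38 | --0110  (sole → essential)
  40 | 10-00-,1010-0
  41 | -0-001,10--01,10-00-
  42 | 1-1010,1010-0
  45 | 10--01  (sole → essential)
  48 | 1-000-  (sole → essential)
  49 | --00-1,1-000-
  51 | --00-1  (sole → essential)
  54 | --0110  (sole → essential)
  58 | 1-1010  (sole → essential)
Essential prime implicants: --00-1, --0110, 0--001, 0-1100, 01-1-0, 1-000-, 1-1010, 10--01
Petrick residual → 0--111, 00--11, 0000--, 10-00-
Minimum SOP uses 12 PIs: c'd'f + c'def' + a'd'e'f + a'def + a'cde'f' + a'b'ef + a'b'c'd' + a'bdf' + ac'd'e' + acd'ef' + ab'e'f + ab'd'e'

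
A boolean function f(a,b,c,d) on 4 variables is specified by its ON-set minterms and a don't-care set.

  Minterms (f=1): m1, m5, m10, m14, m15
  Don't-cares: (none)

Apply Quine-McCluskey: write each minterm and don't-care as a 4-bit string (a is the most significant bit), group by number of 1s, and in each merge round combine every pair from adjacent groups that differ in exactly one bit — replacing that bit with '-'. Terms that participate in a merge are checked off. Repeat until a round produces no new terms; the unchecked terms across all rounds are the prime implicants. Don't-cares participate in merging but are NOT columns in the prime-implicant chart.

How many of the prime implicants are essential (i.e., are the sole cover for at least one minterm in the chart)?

[col 0] 0001*, 0101*, 1010*, 1110*, 1111*
[col 1] 0-01, 1-10, 111-
Prime implicants: 0-01, 1-10, 111-
PI chart (minterm → PIs covering it):
  1 | 0-01  (sole → essential)
  5 | 0-01  (sole → essential)
  10 | 1-10  (sole → essential)
  14 | 1-10,111-
  15 | 111-  (sole → essential)
Essential prime implicants: 0-01, 1-10, 111-

3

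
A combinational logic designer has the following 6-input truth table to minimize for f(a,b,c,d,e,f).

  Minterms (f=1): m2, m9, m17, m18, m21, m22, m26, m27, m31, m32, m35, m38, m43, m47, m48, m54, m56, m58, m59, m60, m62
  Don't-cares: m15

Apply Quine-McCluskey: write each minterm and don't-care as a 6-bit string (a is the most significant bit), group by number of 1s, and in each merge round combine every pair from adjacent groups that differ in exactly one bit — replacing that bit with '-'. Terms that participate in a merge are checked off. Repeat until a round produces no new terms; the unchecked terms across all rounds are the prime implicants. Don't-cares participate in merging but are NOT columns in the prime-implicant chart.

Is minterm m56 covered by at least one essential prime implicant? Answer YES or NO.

[col 0] 000010*, 001001, 001111*, 010001*, 010010*, 010101*, 010110*, 011010*, 011011*, 011111*, 100000*, 100011*, 100110*, 101011*, 101111*, 110000*, 110110*, 111000*, 111010*, 111011*, 111100*, 111110*
[col 1] -01111, -10110, -11010*, -11011*, 0-0010, 0-1111, 01-010, 010-01, 010-10, 011-11, 01101-*, 1-0000, 1-0110, 1-1011, 10-011, 101-11, 11-000, 11-110, 111-00*, 111-10*, 1110-0*, 11101-*, 1111-0*
[col 2] -1101-, 111--0
Prime implicants: -01111, -10110, -1101-, 0-0010, 0-1111, 001001, 01-010, 010-01, 010-10, 011-11, 1-0000, 1-0110, 1-1011, 10-011, 101-11, 11-000, 11-110, 111--0
PI chart (minterm → PIs covering it):
  2 | 0-0010  (sole → essential)
  9 | 001001  (sole → essential)
  17 | 010-01  (sole → essential)
  18 | 0-0010,01-010,010-10
  21 | 010-01  (sole → essential)
  22 | -10110,010-10
  26 | -1101-,01-010
  27 | -1101-,011-11
  31 | 0-1111,011-11
  32 | 1-0000  (sole → essential)
  35 | 10-011  (sole → essential)
  38 | 1-0110  (sole → essential)
  43 | 1-1011,10-011,101-11
  47 | -01111,101-11
  48 | 1-0000,11-000
  54 | -10110,1-0110,11-110
  56 | 11-000,111--0
  58 | -1101-,111--0
  59 | -1101-,1-1011
  60 | 111--0  (sole → essential)
  62 | 11-110,111--0
Essential prime implicants: 0-0010, 001001, 010-01, 1-0000, 1-0110, 10-011, 111--0

YES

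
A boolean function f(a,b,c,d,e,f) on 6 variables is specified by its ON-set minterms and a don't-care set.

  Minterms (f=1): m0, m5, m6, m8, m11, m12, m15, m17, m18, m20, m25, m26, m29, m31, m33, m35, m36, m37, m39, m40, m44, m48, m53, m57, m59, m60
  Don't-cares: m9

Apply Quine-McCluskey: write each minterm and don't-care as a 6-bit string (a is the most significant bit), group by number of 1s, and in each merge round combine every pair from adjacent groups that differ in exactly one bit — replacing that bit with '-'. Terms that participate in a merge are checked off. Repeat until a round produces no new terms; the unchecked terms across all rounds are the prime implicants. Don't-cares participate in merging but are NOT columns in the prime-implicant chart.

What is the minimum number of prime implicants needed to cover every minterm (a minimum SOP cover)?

size-2^0 implicants → 000000(✓)  000101(✓)  000110  001000(✓)  001001(✓)  001011(✓)  001100(✓)  001111(✓)  010001(✓)  010010(✓)  010100  011001(✓)  011010(✓)  011101(✓)  011111(✓)  100001(✓)  100011(✓)  100100(✓)  100101(✓)  100111(✓)  101000(✓)  101100(✓)  110000  110101(✓)  111001(✓)  111011(✓)  111100(✓)
size-2^1 implicants → -00101  -01000(✓)  -01100(✓)  -11001  0-1001  0-1111  00-000  001-00(✓)  001-11  0010-1  00100-  01-001  01-010  011-01  0111-1  1-0101  1-1100  10-100  100-01(✓)  100-11(✓)  1000-1(✓)  1001-1(✓)  10010-  101-00(✓)  1110-1
size-2^2 implicants → -01-00  100--1
Unchecked terms (primes): -00101, -01-00, -11001, 0-1001, 0-1111, 00-000, 000110, 001-11, 0010-1, 00100-, 01-001, 01-010, 010100, 011-01, 0111-1, 1-0101, 1-1100, 10-100, 100--1, 10010-, 110000, 1110-1
Minterm coverage:
  m0 ⊆ 00-000 [E]
  m5 ⊆ -00101 [E]
  m6 ⊆ 000110 [E]
  m8 ⊆ -01-00,00-000,00100-
  m11 ⊆ 001-11,0010-1
  m12 ⊆ -01-00 [E]
  m15 ⊆ 0-1111,001-11
  m17 ⊆ 01-001 [E]
  m18 ⊆ 01-010 [E]
  m20 ⊆ 010100 [E]
  m25 ⊆ -11001,0-1001,01-001,011-01
  m26 ⊆ 01-010 [E]
  m29 ⊆ 011-01,0111-1
  m31 ⊆ 0-1111,0111-1
  m33 ⊆ 100--1 [E]
  m35 ⊆ 100--1 [E]
  m36 ⊆ 10-100,10010-
  m37 ⊆ -00101,1-0101,100--1,10010-
  m39 ⊆ 100--1 [E]
  m40 ⊆ -01-00 [E]
  m44 ⊆ -01-00,1-1100,10-100
  m48 ⊆ 110000 [E]
  m53 ⊆ 1-0101 [E]
  m57 ⊆ -11001,1110-1
  m59 ⊆ 1110-1 [E]
  m60 ⊆ 1-1100 [E]
E = {-00101, -01-00, 00-000, 000110, 01-001, 01-010, 010100, 1-0101, 1-1100, 100--1, 110000, 1110-1}
Petrick residual → 001-11, 0111-1, 10-100
Cover = b'c'de'f + b'ce'f' + a'b'd'e'f' + a'b'c'def' + a'b'cef + a'bd'e'f + a'bd'ef' + a'bc'de'f' + a'bcdf + ac'de'f + acde'f' + ab'de'f' + ab'c'f + abc'd'e'f' + abcd'f  |cover|=15

15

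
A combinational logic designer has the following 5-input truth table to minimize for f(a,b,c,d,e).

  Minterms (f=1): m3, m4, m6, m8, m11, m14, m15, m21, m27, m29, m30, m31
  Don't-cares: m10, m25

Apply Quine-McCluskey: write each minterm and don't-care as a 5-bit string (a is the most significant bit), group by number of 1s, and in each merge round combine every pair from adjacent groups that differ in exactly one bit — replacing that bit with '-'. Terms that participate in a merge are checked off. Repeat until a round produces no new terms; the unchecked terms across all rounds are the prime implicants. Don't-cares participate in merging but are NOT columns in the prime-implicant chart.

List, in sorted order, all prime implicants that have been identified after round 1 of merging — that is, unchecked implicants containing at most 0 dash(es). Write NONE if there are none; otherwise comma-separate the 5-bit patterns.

NONE

[col 0] 00011*, 00100*, 00110*, 01000*, 01010*, 01011*, 01110*, 01111*, 10101*, 11001*, 11011*, 11101*, 11110*, 11111*
[col 1] -1011*, -1110*, -1111*, 0-011, 0-110, 001-0, 01-10*, 01-11*, 010-0, 0101-*, 0111-*, 1-101, 11-01*, 11-11*, 110-1*, 111-1*, 1111-*
[col 2] -1-11, -111-, 01-1-, 11--1
Prime implicants: -1-11, -111-, 0-011, 0-110, 001-0, 01-1-, 010-0, 1-101, 11--1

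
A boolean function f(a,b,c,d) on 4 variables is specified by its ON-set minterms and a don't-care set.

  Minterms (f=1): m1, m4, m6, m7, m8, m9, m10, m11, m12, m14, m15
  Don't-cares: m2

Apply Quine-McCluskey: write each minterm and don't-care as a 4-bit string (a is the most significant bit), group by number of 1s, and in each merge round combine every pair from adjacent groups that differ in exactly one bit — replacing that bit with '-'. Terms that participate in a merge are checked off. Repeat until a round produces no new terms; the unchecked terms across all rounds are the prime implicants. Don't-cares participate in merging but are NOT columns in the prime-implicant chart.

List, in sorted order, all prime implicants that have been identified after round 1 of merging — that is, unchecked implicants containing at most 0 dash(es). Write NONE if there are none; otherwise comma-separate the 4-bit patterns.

NONE

size-2^0 implicants → 0001(✓)  0010(✓)  0100(✓)  0110(✓)  0111(✓)  1000(✓)  1001(✓)  1010(✓)  1011(✓)  1100(✓)  1110(✓)  1111(✓)
size-2^1 implicants → -001  -010(✓)  -100(✓)  -110(✓)  -111(✓)  0-10(✓)  01-0(✓)  011-(✓)  1-00(✓)  1-10(✓)  1-11(✓)  10-0(✓)  10-1(✓)  100-(✓)  101-(✓)  11-0(✓)  111-(✓)
size-2^2 implicants → --10  -1-0  -11-  1--0  1-1-  10--
Unchecked terms (primes): --10, -001, -1-0, -11-, 1--0, 1-1-, 10--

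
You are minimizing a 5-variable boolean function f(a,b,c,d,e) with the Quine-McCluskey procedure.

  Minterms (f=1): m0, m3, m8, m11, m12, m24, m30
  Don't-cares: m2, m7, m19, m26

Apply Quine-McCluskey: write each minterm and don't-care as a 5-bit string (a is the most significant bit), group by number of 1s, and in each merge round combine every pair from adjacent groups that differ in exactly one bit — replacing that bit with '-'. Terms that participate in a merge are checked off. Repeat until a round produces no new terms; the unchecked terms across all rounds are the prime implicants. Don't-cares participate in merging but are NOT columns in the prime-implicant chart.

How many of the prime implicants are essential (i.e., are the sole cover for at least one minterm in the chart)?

3

size-2^0 implicants → 00000(✓)  00010(✓)  00011(✓)  00111(✓)  01000(✓)  01011(✓)  01100(✓)  10011(✓)  11000(✓)  11010(✓)  11110(✓)
size-2^1 implicants → -0011  -1000  0-000  0-011  00-11  000-0  0001-  01-00  11-10  110-0
Unchecked terms (primes): -0011, -1000, 0-000, 0-011, 00-11, 000-0, 0001-, 01-00, 11-10, 110-0
Minterm coverage:
  m0 ⊆ 0-000,000-0
  m3 ⊆ -0011,0-011,00-11,0001-
  m8 ⊆ -1000,0-000,01-00
  m11 ⊆ 0-011 [E]
  m12 ⊆ 01-00 [E]
  m24 ⊆ -1000,110-0
  m30 ⊆ 11-10 [E]
E = {0-011, 01-00, 11-10}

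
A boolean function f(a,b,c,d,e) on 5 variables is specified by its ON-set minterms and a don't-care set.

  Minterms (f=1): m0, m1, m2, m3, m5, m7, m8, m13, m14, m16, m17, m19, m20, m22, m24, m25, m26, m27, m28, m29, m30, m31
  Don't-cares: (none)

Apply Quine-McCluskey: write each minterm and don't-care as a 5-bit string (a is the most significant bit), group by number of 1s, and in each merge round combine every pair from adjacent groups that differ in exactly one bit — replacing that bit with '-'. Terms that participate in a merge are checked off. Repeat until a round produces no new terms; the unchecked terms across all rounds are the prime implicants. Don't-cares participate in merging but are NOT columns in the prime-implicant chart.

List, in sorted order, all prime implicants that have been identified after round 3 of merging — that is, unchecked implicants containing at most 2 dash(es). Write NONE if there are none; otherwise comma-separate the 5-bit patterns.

size-2^0 implicants → 00000(✓)  00001(✓)  00010(✓)  00011(✓)  00101(✓)  00111(✓)  01000(✓)  01101(✓)  01110(✓)  10000(✓)  10001(✓)  10011(✓)  10100(✓)  10110(✓)  11000(✓)  11001(✓)  11010(✓)  11011(✓)  11100(✓)  11101(✓)  11110(✓)  11111(✓)
size-2^1 implicants → -0000(✓)  -0001(✓)  -0011(✓)  -1000(✓)  -1101  -1110  0-000(✓)  0-101  00-01(✓)  00-11(✓)  000-0(✓)  000-1(✓)  0000-(✓)  0001-(✓)  001-1(✓)  1-000(✓)  1-001(✓)  1-011(✓)  1-100(✓)  1-110(✓)  10-00(✓)  100-1(✓)  1000-(✓)  101-0(✓)  11-00(✓)  11-01(✓)  11-10(✓)  11-11(✓)  110-0(✓)  110-1(✓)  1100-(✓)  1101-(✓)  111-0(✓)  111-1(✓)  1110-(✓)  1111-(✓)
size-2^2 implicants → --000  -00-1  -000-  00--1  000--  1--00  1-0-1  1-00-  1-1-0  11--0(✓)  11--1(✓)  11-0-(✓)  11-1-(✓)  110--(✓)  111--(✓)
size-2^3 implicants → 11---
Unchecked terms (primes): --000, -00-1, -000-, -1101, -1110, 0-101, 00--1, 000--, 1--00, 1-0-1, 1-00-, 1-1-0, 11---

--000, -00-1, -000-, -1101, -1110, 0-101, 00--1, 000--, 1--00, 1-0-1, 1-00-, 1-1-0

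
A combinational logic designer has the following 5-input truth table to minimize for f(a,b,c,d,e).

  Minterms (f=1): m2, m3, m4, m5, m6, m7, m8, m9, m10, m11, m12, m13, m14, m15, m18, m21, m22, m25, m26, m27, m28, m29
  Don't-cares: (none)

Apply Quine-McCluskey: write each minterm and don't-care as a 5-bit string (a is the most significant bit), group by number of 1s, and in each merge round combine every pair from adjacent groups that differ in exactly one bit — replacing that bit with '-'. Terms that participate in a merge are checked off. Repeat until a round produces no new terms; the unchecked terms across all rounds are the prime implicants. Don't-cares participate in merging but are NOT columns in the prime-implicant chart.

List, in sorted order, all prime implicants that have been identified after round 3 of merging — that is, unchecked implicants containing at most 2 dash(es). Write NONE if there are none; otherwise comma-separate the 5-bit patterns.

Round 0: 00010✓ 00011✓ 00100✓ 00101✓ 00110✓ 00111✓ 01000✓ 01001✓ 01010✓ 01011✓ 01100✓ 01101✓ 01110✓ 01111✓ 10010✓ 10101✓ 10110✓ 11001✓ 11010✓ 11011✓ 11100✓ 11101✓
Round 1: -0010✓ -0101✓ -0110✓ -1001✓ -1010✓ -1011✓ -1100✓ -1101✓ 0-010✓ 0-011✓ 0-100✓ 0-101✓ 0-110✓ 0-111✓ 00-10✓ 00-11✓ 0001-✓ 001-0✓ 001-1✓ 0010-✓ 0011-✓ 01-00✓ 01-01✓ 01-10✓ 01-11✓ 010-0✓ 010-1✓ 0100-✓ 0101-✓ 011-0✓ 011-1✓ 0110-✓ 0111-✓ 1-010✓ 1-101✓ 10-10✓ 11-01✓ 110-1✓ 1101-✓ 1110-✓
Round 2: --010 --101 -0-10 -1-01 -10-1 -101- -110- 0--10✓ 0--11✓ 0-01-✓ 0-1-0✓ 0-1-1✓ 0-10-✓ 0-11-✓ 00-1-✓ 001--✓ 01--0✓ 01--1✓ 01-0-✓ 01-1-✓ 010--✓ 011--✓
Round 3: 0--1- 0-1-- 01---
PIs = {--010, --101, -0-10, -1-01, -10-1, -101-, -110-, 0--1-, 0-1--, 01---}

--010, --101, -0-10, -1-01, -10-1, -101-, -110-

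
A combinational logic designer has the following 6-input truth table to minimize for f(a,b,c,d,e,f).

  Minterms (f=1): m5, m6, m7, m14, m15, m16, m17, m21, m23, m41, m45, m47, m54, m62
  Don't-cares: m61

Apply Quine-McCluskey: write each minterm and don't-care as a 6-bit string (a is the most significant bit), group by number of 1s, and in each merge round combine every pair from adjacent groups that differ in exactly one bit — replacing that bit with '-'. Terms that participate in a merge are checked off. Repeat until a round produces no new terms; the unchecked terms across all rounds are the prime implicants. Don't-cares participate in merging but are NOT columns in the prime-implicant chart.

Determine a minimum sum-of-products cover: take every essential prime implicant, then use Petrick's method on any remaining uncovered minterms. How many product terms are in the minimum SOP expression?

6

Round 0: 000101✓ 000110✓ 000111✓ 001110✓ 001111✓ 010000✓ 010001✓ 010101✓ 010111✓ 101001✓ 101101✓ 101111✓ 110110✓ 111101✓ 111110✓
Round 1: -01111 0-0101✓ 0-0111✓ 00-110✓ 00-111✓ 0001-1✓ 00011-✓ 00111-✓ 010-01 01000- 0101-1✓ 1-1101 101-01 1011-1 11-110
Round 2: 0-01-1 00-11-
PIs = {-01111, 0-01-1, 00-11-, 010-01, 01000-, 1-1101, 101-01, 1011-1, 11-110}
Coverage chart:
  m5: 0-01-1 ←essential
  m6: 00-11- ←essential
  m7: 0-01-1,00-11-
  m14: 00-11- ←essential
  m15: -01111,00-11-
  m16: 01000- ←essential
  m17: 010-01,01000-
  m21: 0-01-1,010-01
  m23: 0-01-1 ←essential
  m41: 101-01 ←essential
  m45: 1-1101,101-01,1011-1
  m47: -01111,1011-1
  m54: 11-110 ←essential
  m62: 11-110 ←essential
Essential: 0-01-1, 00-11-, 01000-, 101-01, 11-110
Petrick residual → -01111
Min cover (6 terms): b'cdef + a'c'df + a'b'de + a'bc'd'e' + ab'ce'f + abdef'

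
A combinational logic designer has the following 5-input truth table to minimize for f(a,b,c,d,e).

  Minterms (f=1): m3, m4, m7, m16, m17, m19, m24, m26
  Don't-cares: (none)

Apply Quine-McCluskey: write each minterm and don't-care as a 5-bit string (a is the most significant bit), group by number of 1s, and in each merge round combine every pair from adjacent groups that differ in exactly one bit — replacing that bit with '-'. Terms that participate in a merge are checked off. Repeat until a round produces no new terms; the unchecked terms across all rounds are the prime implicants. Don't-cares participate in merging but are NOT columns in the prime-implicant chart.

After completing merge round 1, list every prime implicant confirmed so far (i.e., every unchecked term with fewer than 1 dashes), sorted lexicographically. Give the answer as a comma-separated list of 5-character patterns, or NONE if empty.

Round 0: 00011✓ 00100 00111✓ 10000✓ 10001✓ 10011✓ 11000✓ 11010✓
Round 1: -0011 00-11 1-000 100-1 1000- 110-0
PIs = {-0011, 00-11, 00100, 1-000, 100-1, 1000-, 110-0}

00100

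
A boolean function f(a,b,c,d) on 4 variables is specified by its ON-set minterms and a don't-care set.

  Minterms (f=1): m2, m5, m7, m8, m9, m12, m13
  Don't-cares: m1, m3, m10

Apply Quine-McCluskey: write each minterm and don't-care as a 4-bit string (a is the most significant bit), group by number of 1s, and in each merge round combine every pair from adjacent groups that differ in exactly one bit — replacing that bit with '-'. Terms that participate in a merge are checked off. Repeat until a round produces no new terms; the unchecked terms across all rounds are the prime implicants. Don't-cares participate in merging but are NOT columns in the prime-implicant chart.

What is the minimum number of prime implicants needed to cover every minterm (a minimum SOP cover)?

Round 0: 0001✓ 0010✓ 0011✓ 0101✓ 0111✓ 1000✓ 1001✓ 1010✓ 1100✓ 1101✓
Round 1: -001✓ -010 -101✓ 0-01✓ 0-11✓ 00-1✓ 001- 01-1✓ 1-00✓ 1-01✓ 10-0 100-✓ 110-✓
Round 2: --01 0--1 1-0-
PIs = {--01, -010, 0--1, 001-, 1-0-, 10-0}
Coverage chart:
  m2: -010,001-
  m5: --01,0--1
  m7: 0--1 ←essential
  m8: 1-0-,10-0
  m9: --01,1-0-
  m12: 1-0- ←essential
  m13: --01,1-0-
Essential: 0--1, 1-0-
Petrick residual → -010
Min cover (3 terms): b'cd' + a'd + ac'

3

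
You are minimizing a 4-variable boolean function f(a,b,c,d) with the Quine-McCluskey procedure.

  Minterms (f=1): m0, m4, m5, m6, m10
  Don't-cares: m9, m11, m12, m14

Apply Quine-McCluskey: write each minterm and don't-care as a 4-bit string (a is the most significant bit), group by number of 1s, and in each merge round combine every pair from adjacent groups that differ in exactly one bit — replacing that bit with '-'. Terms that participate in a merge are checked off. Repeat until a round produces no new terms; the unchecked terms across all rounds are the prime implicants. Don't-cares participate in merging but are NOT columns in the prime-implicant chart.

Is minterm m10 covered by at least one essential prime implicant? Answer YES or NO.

NO

[col 0] 0000*, 0100*, 0101*, 0110*, 1001*, 1010*, 1011*, 1100*, 1110*
[col 1] -100*, -110*, 0-00, 01-0*, 010-, 1-10, 10-1, 101-, 11-0*
[col 2] -1-0
Prime implicants: -1-0, 0-00, 010-, 1-10, 10-1, 101-
PI chart (minterm → PIs covering it):
  0 | 0-00  (sole → essential)
  4 | -1-0,0-00,010-
  5 | 010-  (sole → essential)
  6 | -1-0  (sole → essential)
  10 | 1-10,101-
Essential prime implicants: -1-0, 0-00, 010-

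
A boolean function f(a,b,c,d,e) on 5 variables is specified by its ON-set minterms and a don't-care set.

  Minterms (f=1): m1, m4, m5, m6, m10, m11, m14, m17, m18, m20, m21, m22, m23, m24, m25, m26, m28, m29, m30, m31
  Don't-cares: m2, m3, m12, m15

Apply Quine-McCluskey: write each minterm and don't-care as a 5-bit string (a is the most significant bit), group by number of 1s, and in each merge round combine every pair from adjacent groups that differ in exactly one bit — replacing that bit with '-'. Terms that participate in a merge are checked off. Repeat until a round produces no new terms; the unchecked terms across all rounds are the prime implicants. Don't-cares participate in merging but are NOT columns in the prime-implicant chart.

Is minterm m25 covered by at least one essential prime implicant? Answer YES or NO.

NO

Round 0: 00001✓ 00010✓ 00011✓ 00100✓ 00101✓ 00110✓ 01010✓ 01011✓ 01100✓ 01110✓ 01111✓ 10001✓ 10010✓ 10100✓ 10101✓ 10110✓ 10111✓ 11000✓ 11001✓ 11010✓ 11100✓ 11101✓ 11110✓ 11111✓
Round 1: -0001✓ -0010✓ -0100✓ -0101✓ -0110✓ -1010✓ -1100✓ -1110✓ -1111✓ 0-010✓ 0-011✓ 0-100✓ 0-110✓ 00-01✓ 00-10✓ 000-1 0001-✓ 001-0✓ 0010-✓ 01-10✓ 01-11✓ 0101-✓ 011-0✓ 0111-✓ 1-001✓ 1-010✓ 1-100✓ 1-101✓ 1-110✓ 1-111✓ 10-01✓ 10-10✓ 101-0✓ 101-1✓ 1010-✓ 1011-✓ 11-00✓ 11-01✓ 11-10✓ 110-0✓ 1100-✓ 111-0✓ 111-1✓ 1110-✓ 1111-✓
Round 2: --010✓ --100✓ --110✓ -0-01 -0-10✓ -01-0✓ -010- -1-10✓ -11-0✓ -111- 0--10✓ 0-01- 0-1-0✓ 01-1- 1--01 1--10✓ 1-1-0✓ 1-1-1✓ 1-10-✓ 1-11-✓ 101--✓ 11--0 11-0- 111--✓
Round 3: ---10 --1-0 1-1--
PIs = {---10, --1-0, -0-01, -010-, -111-, 0-01-, 000-1, 01-1-, 1--01, 1-1--, 11--0, 11-0-}
Coverage chart:
  m1: -0-01,000-1
  m4: --1-0,-010-
  m5: -0-01,-010-
  m6: ---10,--1-0
  m10: ---10,0-01-,01-1-
  m11: 0-01-,01-1-
  m14: ---10,--1-0,-111-,01-1-
  m17: -0-01,1--01
  m18: ---10 ←essential
  m20: --1-0,-010-,1-1--
  m21: -0-01,-010-,1--01,1-1--
  m22: ---10,--1-0,1-1--
  m23: 1-1-- ←essential
  m24: 11--0,11-0-
  m25: 1--01,11-0-
  m26: ---10,11--0
  m28: --1-0,1-1--,11--0,11-0-
  m29: 1--01,1-1--,11-0-
  m30: ---10,--1-0,-111-,1-1--,11--0
  m31: -111-,1-1--
Essential: ---10, 1-1--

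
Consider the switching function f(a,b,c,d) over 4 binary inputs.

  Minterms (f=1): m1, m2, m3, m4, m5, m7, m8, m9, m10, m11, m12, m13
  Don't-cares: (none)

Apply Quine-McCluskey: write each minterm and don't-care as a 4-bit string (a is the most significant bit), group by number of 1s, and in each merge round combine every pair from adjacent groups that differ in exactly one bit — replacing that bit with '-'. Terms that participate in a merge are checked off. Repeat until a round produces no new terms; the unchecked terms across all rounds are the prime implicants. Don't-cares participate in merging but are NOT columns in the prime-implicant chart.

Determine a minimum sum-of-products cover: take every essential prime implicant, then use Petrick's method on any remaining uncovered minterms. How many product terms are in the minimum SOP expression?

4

[col 0] 0001*, 0010*, 0011*, 0100*, 0101*, 0111*, 1000*, 1001*, 1010*, 1011*, 1100*, 1101*
[col 1] -001*, -010*, -011*, -100*, -101*, 0-01*, 0-11*, 00-1*, 001-*, 01-1*, 010-*, 1-00*, 1-01*, 10-0*, 10-1*, 100-*, 101-*, 110-*
[col 2] --01, -0-1, -01-, -10-, 0--1, 1-0-, 10--
Prime implicants: --01, -0-1, -01-, -10-, 0--1, 1-0-, 10--
PI chart (minterm → PIs covering it):
  1 | --01,-0-1,0--1
  2 | -01-  (sole → essential)
  3 | -0-1,-01-,0--1
  4 | -10-  (sole → essential)
  5 | --01,-10-,0--1
  7 | 0--1  (sole → essential)
  8 | 1-0-,10--
  9 | --01,-0-1,1-0-,10--
  10 | -01-,10--
  11 | -0-1,-01-,10--
  12 | -10-,1-0-
  13 | --01,-10-,1-0-
Essential prime implicants: -01-, -10-, 0--1
Petrick residual → 1-0-
Minimum SOP uses 4 PIs: b'c + bc' + a'd + ac'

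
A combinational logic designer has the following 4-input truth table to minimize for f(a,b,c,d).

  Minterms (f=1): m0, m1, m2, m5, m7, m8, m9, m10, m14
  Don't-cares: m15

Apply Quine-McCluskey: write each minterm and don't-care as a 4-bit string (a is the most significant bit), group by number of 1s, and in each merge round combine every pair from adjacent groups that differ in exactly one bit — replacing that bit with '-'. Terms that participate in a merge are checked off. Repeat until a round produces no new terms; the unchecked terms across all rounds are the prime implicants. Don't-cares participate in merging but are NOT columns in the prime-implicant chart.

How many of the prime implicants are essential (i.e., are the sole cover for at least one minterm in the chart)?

size-2^0 implicants → 0000(✓)  0001(✓)  0010(✓)  0101(✓)  0111(✓)  1000(✓)  1001(✓)  1010(✓)  1110(✓)  1111(✓)
size-2^1 implicants → -000(✓)  -001(✓)  -010(✓)  -111  0-01  00-0(✓)  000-(✓)  01-1  1-10  10-0(✓)  100-(✓)  111-
size-2^2 implicants → -0-0  -00-
Unchecked terms (primes): -0-0, -00-, -111, 0-01, 01-1, 1-10, 111-
Minterm coverage:
  m0 ⊆ -0-0,-00-
  m1 ⊆ -00-,0-01
  m2 ⊆ -0-0 [E]
  m5 ⊆ 0-01,01-1
  m7 ⊆ -111,01-1
  m8 ⊆ -0-0,-00-
  m9 ⊆ -00- [E]
  m10 ⊆ -0-0,1-10
  m14 ⊆ 1-10,111-
E = {-0-0, -00-}

2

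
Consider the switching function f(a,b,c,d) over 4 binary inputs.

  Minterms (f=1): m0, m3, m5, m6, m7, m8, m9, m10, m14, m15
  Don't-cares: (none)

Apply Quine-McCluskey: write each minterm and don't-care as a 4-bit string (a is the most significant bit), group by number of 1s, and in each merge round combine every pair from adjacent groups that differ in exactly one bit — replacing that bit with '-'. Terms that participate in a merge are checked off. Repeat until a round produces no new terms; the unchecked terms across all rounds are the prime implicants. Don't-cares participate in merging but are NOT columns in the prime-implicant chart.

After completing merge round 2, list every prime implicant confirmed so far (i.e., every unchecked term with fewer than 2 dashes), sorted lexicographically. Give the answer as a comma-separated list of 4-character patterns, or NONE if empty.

-000, 0-11, 01-1, 1-10, 10-0, 100-

Round 0: 0000✓ 0011✓ 0101✓ 0110✓ 0111✓ 1000✓ 1001✓ 1010✓ 1110✓ 1111✓
Round 1: -000 -110✓ -111✓ 0-11 01-1 011-✓ 1-10 10-0 100- 111-✓
Round 2: -11-
PIs = {-000, -11-, 0-11, 01-1, 1-10, 10-0, 100-}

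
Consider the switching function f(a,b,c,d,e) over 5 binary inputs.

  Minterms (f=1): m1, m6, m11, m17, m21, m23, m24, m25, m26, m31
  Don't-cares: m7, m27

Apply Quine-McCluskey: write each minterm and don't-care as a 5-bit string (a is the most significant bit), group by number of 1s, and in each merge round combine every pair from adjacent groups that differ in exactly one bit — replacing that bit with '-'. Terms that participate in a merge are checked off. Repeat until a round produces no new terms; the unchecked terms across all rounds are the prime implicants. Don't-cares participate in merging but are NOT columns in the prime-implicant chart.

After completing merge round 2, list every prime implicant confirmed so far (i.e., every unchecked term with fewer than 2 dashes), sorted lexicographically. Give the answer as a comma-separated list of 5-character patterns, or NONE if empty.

-0001, -0111, -1011, 0011-, 1-001, 1-111, 10-01, 101-1, 11-11

Round 0: 00001✓ 00110✓ 00111✓ 01011✓ 10001✓ 10101✓ 10111✓ 11000✓ 11001✓ 11010✓ 11011✓ 11111✓
Round 1: -0001 -0111 -1011 0011- 1-001 1-111 10-01 101-1 11-11 110-0✓ 110-1✓ 1100-✓ 1101-✓
Round 2: 110--
PIs = {-0001, -0111, -1011, 0011-, 1-001, 1-111, 10-01, 101-1, 11-11, 110--}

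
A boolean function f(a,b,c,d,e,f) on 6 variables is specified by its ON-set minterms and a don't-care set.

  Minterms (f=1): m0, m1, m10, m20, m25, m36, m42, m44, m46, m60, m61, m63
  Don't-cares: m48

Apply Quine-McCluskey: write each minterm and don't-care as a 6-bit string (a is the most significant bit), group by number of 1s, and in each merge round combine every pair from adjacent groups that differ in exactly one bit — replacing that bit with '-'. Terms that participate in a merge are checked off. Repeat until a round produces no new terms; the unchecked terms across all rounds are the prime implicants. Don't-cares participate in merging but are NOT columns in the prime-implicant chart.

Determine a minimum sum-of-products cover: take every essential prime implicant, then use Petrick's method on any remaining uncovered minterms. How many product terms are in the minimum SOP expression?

8

[col 0] 000000*, 000001*, 001010*, 010100, 011001, 100100*, 101010*, 101100*, 101110*, 110000, 111100*, 111101*, 111111*
[col 1] -01010, 00000-, 1-1100, 10-100, 101-10, 1011-0, 1111-1, 11110-
Prime implicants: -01010, 00000-, 010100, 011001, 1-1100, 10-100, 101-10, 1011-0, 110000, 1111-1, 11110-
PI chart (minterm → PIs covering it):
  0 | 00000-  (sole → essential)
  1 | 00000-  (sole → essential)
  10 | -01010  (sole → essential)
  20 | 010100  (sole → essential)
  25 | 011001  (sole → essential)
  36 | 10-100  (sole → essential)
  42 | -01010,101-10
  44 | 1-1100,10-100,1011-0
  46 | 101-10,1011-0
  60 | 1-1100,11110-
  61 | 1111-1,11110-
  63 | 1111-1  (sole → essential)
Essential prime implicants: -01010, 00000-, 010100, 011001, 10-100, 1111-1
Petrick residual → 1-1100, 101-10
Minimum SOP uses 8 PIs: b'cd'ef' + a'b'c'd'e' + a'bc'de'f' + a'bcd'e'f + acde'f' + ab'de'f' + ab'cef' + abcdf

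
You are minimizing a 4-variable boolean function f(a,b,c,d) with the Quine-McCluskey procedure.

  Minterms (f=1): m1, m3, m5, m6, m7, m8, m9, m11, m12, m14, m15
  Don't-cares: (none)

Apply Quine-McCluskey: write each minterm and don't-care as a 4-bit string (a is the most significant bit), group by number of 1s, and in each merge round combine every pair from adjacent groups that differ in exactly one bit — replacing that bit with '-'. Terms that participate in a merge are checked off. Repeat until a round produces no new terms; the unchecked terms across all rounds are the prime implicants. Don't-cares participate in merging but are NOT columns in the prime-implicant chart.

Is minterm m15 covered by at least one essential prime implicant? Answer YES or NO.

[col 0] 0001*, 0011*, 0101*, 0110*, 0111*, 1000*, 1001*, 1011*, 1100*, 1110*, 1111*
[col 1] -001*, -011*, -110*, -111*, 0-01*, 0-11*, 00-1*, 01-1*, 011-*, 1-00, 1-11*, 10-1*, 100-, 11-0, 111-*
[col 2] --11, -0-1, -11-, 0--1
Prime implicants: --11, -0-1, -11-, 0--1, 1-00, 100-, 11-0
PI chart (minterm → PIs covering it):
  1 | -0-1,0--1
  3 | --11,-0-1,0--1
  5 | 0--1  (sole → essential)
  6 | -11-  (sole → essential)
  7 | --11,-11-,0--1
  8 | 1-00,100-
  9 | -0-1,100-
  11 | --11,-0-1
  12 | 1-00,11-0
  14 | -11-,11-0
  15 | --11,-11-
Essential prime implicants: -11-, 0--1

YES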